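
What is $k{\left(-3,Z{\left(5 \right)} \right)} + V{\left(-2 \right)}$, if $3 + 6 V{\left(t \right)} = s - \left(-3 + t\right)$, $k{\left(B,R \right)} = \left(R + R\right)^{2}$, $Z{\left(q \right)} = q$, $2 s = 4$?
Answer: $\frac{302}{3} \approx 100.67$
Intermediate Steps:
$s = 2$ ($s = \frac{1}{2} \cdot 4 = 2$)
$k{\left(B,R \right)} = 4 R^{2}$ ($k{\left(B,R \right)} = \left(2 R\right)^{2} = 4 R^{2}$)
$V{\left(t \right)} = \frac{1}{3} - \frac{t}{6}$ ($V{\left(t \right)} = - \frac{1}{2} + \frac{2 - \left(-3 + t\right)}{6} = - \frac{1}{2} + \frac{5 - t}{6} = - \frac{1}{2} - \left(- \frac{5}{6} + \frac{t}{6}\right) = \frac{1}{3} - \frac{t}{6}$)
$k{\left(-3,Z{\left(5 \right)} \right)} + V{\left(-2 \right)} = 4 \cdot 5^{2} + \left(\frac{1}{3} - - \frac{1}{3}\right) = 4 \cdot 25 + \left(\frac{1}{3} + \frac{1}{3}\right) = 100 + \frac{2}{3} = \frac{302}{3}$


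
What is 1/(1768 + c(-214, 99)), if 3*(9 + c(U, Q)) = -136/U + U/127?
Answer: 13589/23898297 ≈ 0.00056862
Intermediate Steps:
c(U, Q) = -9 - 136/(3*U) + U/381 (c(U, Q) = -9 + (-136/U + U/127)/3 = -9 + (-136/(3*U) + U/381) = -9 - 136/(3*U) + U/381)
1/(1768 + c(-214, 99)) = 1/(1768 + (1/381)*(-17272 - 214*(-3429 - 214))/(-214)) = 1/(1768 + (1/381)*(-1/214)*(-17272 - 214*(-3643))) = 1/(1768 + (1/381)*(-1/214)*(-17272 + 779602)) = 1/(1768 + (1/381)*(-1/214)*762330) = 1/(1768 - 127055/13589) = 1/(23898297/13589) = 13589/23898297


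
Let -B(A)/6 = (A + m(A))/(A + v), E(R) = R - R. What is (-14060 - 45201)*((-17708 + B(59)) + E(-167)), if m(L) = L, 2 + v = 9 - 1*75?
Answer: 3134195768/3 ≈ 1.0447e+9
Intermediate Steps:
E(R) = 0
v = -68 (v = -2 + (9 - 1*75) = -2 + (9 - 75) = -2 - 66 = -68)
B(A) = -12*A/(-68 + A) (B(A) = -6*(A + A)/(A - 68) = -6*2*A/(-68 + A) = -12*A/(-68 + A))
(-14060 - 45201)*((-17708 + B(59)) + E(-167)) = (-14060 - 45201)*((-17708 - 12*59/(-68 + 59)) + 0) = -59261*((-17708 - 12*59/(-9)) + 0) = -59261*((-17708 - 12*59*(-1/9)) + 0) = -59261*((-17708 + 236/3) + 0) = -59261*(-52888/3 + 0) = -59261*(-52888/3) = 3134195768/3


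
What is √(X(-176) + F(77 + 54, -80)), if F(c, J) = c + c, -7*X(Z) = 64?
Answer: √12390/7 ≈ 15.901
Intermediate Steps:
X(Z) = -64/7 (X(Z) = -⅐*64 = -64/7)
F(c, J) = 2*c
√(X(-176) + F(77 + 54, -80)) = √(-64/7 + 2*(77 + 54)) = √(-64/7 + 2*131) = √(-64/7 + 262) = √(1770/7) = √12390/7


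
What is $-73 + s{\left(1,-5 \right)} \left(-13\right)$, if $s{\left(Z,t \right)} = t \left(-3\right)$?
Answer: $-268$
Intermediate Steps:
$s{\left(Z,t \right)} = - 3 t$
$-73 + s{\left(1,-5 \right)} \left(-13\right) = -73 + \left(-3\right) \left(-5\right) \left(-13\right) = -73 + 15 \left(-13\right) = -73 - 195 = -268$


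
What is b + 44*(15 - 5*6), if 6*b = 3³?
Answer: -1311/2 ≈ -655.50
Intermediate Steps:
b = 9/2 (b = (⅙)*3³ = (⅙)*27 = 9/2 ≈ 4.5000)
b + 44*(15 - 5*6) = 9/2 + 44*(15 - 5*6) = 9/2 + 44*(15 - 30) = 9/2 + 44*(-15) = 9/2 - 660 = -1311/2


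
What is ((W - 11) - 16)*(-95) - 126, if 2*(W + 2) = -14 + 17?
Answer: 4973/2 ≈ 2486.5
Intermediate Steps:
W = -½ (W = -2 + (-14 + 17)/2 = -2 + (½)*3 = -2 + 3/2 = -½ ≈ -0.50000)
((W - 11) - 16)*(-95) - 126 = ((-½ - 11) - 16)*(-95) - 126 = (-23/2 - 16)*(-95) - 126 = -55/2*(-95) - 126 = 5225/2 - 126 = 4973/2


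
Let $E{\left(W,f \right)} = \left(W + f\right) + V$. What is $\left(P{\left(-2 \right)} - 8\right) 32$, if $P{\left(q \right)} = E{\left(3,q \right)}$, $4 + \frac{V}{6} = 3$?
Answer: $-416$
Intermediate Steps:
$V = -6$ ($V = -24 + 6 \cdot 3 = -24 + 18 = -6$)
$E{\left(W,f \right)} = -6 + W + f$ ($E{\left(W,f \right)} = \left(W + f\right) - 6 = -6 + W + f$)
$P{\left(q \right)} = -3 + q$ ($P{\left(q \right)} = -6 + 3 + q = -3 + q$)
$\left(P{\left(-2 \right)} - 8\right) 32 = \left(\left(-3 - 2\right) - 8\right) 32 = \left(-5 - 8\right) 32 = \left(-13\right) 32 = -416$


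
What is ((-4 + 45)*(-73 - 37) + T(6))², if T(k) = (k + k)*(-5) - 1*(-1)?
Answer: 20875761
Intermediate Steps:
T(k) = 1 - 10*k (T(k) = (2*k)*(-5) + 1 = -10*k + 1 = 1 - 10*k)
((-4 + 45)*(-73 - 37) + T(6))² = ((-4 + 45)*(-73 - 37) + (1 - 10*6))² = (41*(-110) + (1 - 60))² = (-4510 - 59)² = (-4569)² = 20875761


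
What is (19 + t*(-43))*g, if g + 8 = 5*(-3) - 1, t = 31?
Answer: 31536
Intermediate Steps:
g = -24 (g = -8 + (5*(-3) - 1) = -8 + (-15 - 1) = -8 - 16 = -24)
(19 + t*(-43))*g = (19 + 31*(-43))*(-24) = (19 - 1333)*(-24) = -1314*(-24) = 31536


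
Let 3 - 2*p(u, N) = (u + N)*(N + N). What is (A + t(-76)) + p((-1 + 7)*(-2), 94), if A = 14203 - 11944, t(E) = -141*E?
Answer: 10537/2 ≈ 5268.5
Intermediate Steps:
A = 2259
p(u, N) = 3/2 - N*(N + u) (p(u, N) = 3/2 - (u + N)*(N + N)/2 = 3/2 - (N + u)*2*N/2 = 3/2 - N*(N + u))
(A + t(-76)) + p((-1 + 7)*(-2), 94) = (2259 - 141*(-76)) + (3/2 - 1*94**2 - 1*94*(-1 + 7)*(-2)) = (2259 + 10716) + (3/2 - 1*8836 - 1*94*6*(-2)) = 12975 + (3/2 - 8836 - 1*94*(-12)) = 12975 + (3/2 - 8836 + 1128) = 12975 - 15413/2 = 10537/2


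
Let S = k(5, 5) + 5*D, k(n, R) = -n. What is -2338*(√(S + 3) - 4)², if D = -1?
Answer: -21042 + 18704*I*√7 ≈ -21042.0 + 49486.0*I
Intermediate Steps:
S = -10 (S = -1*5 + 5*(-1) = -5 - 5 = -10)
-2338*(√(S + 3) - 4)² = -2338*(√(-10 + 3) - 4)² = -2338*(√(-7) - 4)² = -2338*(I*√7 - 4)² = -2338*(-4 + I*√7)²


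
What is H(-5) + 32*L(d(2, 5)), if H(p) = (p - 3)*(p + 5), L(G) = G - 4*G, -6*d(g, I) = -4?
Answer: -64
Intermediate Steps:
d(g, I) = 2/3 (d(g, I) = -1/6*(-4) = 2/3)
L(G) = -3*G
H(p) = (-3 + p)*(5 + p)
H(-5) + 32*L(d(2, 5)) = (-15 + (-5)**2 + 2*(-5)) + 32*(-3*2/3) = (-15 + 25 - 10) + 32*(-2) = 0 - 64 = -64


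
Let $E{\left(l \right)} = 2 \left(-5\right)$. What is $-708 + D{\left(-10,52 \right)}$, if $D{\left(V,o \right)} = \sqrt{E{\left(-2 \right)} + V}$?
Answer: $-708 + 2 i \sqrt{5} \approx -708.0 + 4.4721 i$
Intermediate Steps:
$E{\left(l \right)} = -10$
$D{\left(V,o \right)} = \sqrt{-10 + V}$
$-708 + D{\left(-10,52 \right)} = -708 + \sqrt{-10 - 10} = -708 + \sqrt{-20} = -708 + 2 i \sqrt{5}$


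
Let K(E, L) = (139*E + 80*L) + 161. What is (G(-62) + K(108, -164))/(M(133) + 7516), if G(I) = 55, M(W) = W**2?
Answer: 2108/25205 ≈ 0.083634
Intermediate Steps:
K(E, L) = 161 + 80*L + 139*E (K(E, L) = (80*L + 139*E) + 161 = 161 + 80*L + 139*E)
(G(-62) + K(108, -164))/(M(133) + 7516) = (55 + (161 + 80*(-164) + 139*108))/(133**2 + 7516) = (55 + (161 - 13120 + 15012))/(17689 + 7516) = (55 + 2053)/25205 = 2108*(1/25205) = 2108/25205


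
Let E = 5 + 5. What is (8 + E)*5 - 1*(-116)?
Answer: 206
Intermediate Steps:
E = 10
(8 + E)*5 - 1*(-116) = (8 + 10)*5 - 1*(-116) = 18*5 + 116 = 90 + 116 = 206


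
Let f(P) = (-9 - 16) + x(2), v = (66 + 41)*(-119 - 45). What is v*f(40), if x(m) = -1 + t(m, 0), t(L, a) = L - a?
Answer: 421152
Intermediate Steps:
v = -17548 (v = 107*(-164) = -17548)
x(m) = -1 + m (x(m) = -1 + (m - 1*0) = -1 + (m + 0) = -1 + m)
f(P) = -24 (f(P) = (-9 - 16) + (-1 + 2) = -25 + 1 = -24)
v*f(40) = -17548*(-24) = 421152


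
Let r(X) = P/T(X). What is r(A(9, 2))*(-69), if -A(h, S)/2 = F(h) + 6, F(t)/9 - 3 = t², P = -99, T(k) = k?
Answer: -2277/508 ≈ -4.4823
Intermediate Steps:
F(t) = 27 + 9*t²
A(h, S) = -66 - 18*h² (A(h, S) = -2*((27 + 9*h²) + 6) = -2*(33 + 9*h²) = -66 - 18*h²)
r(X) = -99/X
r(A(9, 2))*(-69) = -99/(-66 - 18*9²)*(-69) = -99/(-66 - 18*81)*(-69) = -99/(-66 - 1458)*(-69) = -99/(-1524)*(-69) = -99*(-1/1524)*(-69) = (33/508)*(-69) = -2277/508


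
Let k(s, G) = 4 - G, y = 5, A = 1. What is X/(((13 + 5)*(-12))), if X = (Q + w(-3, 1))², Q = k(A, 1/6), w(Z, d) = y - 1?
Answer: -2209/7776 ≈ -0.28408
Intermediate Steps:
w(Z, d) = 4 (w(Z, d) = 5 - 1 = 4)
Q = 23/6 (Q = 4 - 1/6 = 4 - 1*⅙ = 4 - ⅙ = 23/6 ≈ 3.8333)
X = 2209/36 (X = (23/6 + 4)² = (47/6)² = 2209/36 ≈ 61.361)
X/(((13 + 5)*(-12))) = 2209/(36*(((13 + 5)*(-12)))) = 2209/(36*((18*(-12)))) = (2209/36)/(-216) = (2209/36)*(-1/216) = -2209/7776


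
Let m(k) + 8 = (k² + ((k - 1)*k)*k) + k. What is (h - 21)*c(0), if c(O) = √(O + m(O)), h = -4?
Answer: -50*I*√2 ≈ -70.711*I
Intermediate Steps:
m(k) = -8 + k + k² + k²*(-1 + k) (m(k) = -8 + ((k² + ((k - 1)*k)*k) + k) = -8 + ((k² + ((-1 + k)*k)*k) + k) = -8 + ((k² + (k*(-1 + k))*k) + k) = -8 + ((k² + k²*(-1 + k)) + k) = -8 + (k + k² + k²*(-1 + k)) = -8 + k + k² + k²*(-1 + k))
c(O) = √(-8 + O³ + 2*O) (c(O) = √(O + (-8 + O + O³)) = √(-8 + O³ + 2*O))
(h - 21)*c(0) = (-4 - 21)*√(-8 + 0³ + 2*0) = -25*√(-8 + 0 + 0) = -50*I*√2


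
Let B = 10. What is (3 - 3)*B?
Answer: 0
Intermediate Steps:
(3 - 3)*B = (3 - 3)*10 = 0*10 = 0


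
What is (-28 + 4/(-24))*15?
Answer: -845/2 ≈ -422.50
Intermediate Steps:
(-28 + 4/(-24))*15 = (-28 - 1/24*4)*15 = (-28 - ⅙)*15 = -169/6*15 = -845/2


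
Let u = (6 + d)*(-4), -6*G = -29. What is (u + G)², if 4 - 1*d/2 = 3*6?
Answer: 310249/36 ≈ 8618.0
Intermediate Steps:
G = 29/6 (G = -⅙*(-29) = 29/6 ≈ 4.8333)
d = -28 (d = 8 - 6*6 = 8 - 2*18 = 8 - 36 = -28)
u = 88 (u = (6 - 28)*(-4) = -22*(-4) = 88)
(u + G)² = (88 + 29/6)² = (557/6)² = 310249/36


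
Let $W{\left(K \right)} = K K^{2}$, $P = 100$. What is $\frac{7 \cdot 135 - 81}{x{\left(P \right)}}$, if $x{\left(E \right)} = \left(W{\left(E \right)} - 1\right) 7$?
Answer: $\frac{32}{259259} \approx 0.00012343$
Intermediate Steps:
$W{\left(K \right)} = K^{3}$
$x{\left(E \right)} = -7 + 7 E^{3}$ ($x{\left(E \right)} = \left(E^{3} - 1\right) 7 = \left(-1 + E^{3}\right) 7 = -7 + 7 E^{3}$)
$\frac{7 \cdot 135 - 81}{x{\left(P \right)}} = \frac{7 \cdot 135 - 81}{-7 + 7 \cdot 100^{3}} = \frac{945 - 81}{-7 + 7 \cdot 1000000} = \frac{864}{-7 + 7000000} = \frac{864}{6999993} = 864 \cdot \frac{1}{6999993} = \frac{32}{259259}$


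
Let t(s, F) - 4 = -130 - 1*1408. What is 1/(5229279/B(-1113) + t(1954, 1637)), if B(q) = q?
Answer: -371/2312207 ≈ -0.00016045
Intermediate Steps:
t(s, F) = -1534 (t(s, F) = 4 + (-130 - 1*1408) = 4 + (-130 - 1408) = 4 - 1538 = -1534)
1/(5229279/B(-1113) + t(1954, 1637)) = 1/(5229279/(-1113) - 1534) = 1/(5229279*(-1/1113) - 1534) = 1/(-1743093/371 - 1534) = 1/(-2312207/371) = -371/2312207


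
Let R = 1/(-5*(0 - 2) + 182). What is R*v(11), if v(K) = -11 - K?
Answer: -11/96 ≈ -0.11458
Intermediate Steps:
R = 1/192 (R = 1/(-5*(-2) + 182) = 1/(10 + 182) = 1/192 ≈ 0.0052083)
R*v(11) = (-11 - 1*11)/192 = (-11 - 11)/192 = (1/192)*(-22) = -11/96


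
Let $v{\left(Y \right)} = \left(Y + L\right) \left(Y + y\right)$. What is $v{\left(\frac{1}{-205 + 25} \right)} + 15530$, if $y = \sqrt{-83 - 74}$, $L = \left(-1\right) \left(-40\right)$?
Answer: $\frac{503164801}{32400} + \frac{7199 i \sqrt{157}}{180} \approx 15530.0 + 501.13 i$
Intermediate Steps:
$L = 40$
$y = i \sqrt{157}$ ($y = \sqrt{-157} = i \sqrt{157} \approx 12.53 i$)
$v{\left(Y \right)} = \left(40 + Y\right) \left(Y + i \sqrt{157}\right)$ ($v{\left(Y \right)} = \left(Y + 40\right) \left(Y + i \sqrt{157}\right) = \left(40 + Y\right) \left(Y + i \sqrt{157}\right)$)
$v{\left(\frac{1}{-205 + 25} \right)} + 15530 = \left(\left(\frac{1}{-205 + 25}\right)^{2} + \frac{40}{-205 + 25} + 40 i \sqrt{157} + \frac{i \sqrt{157}}{-205 + 25}\right) + 15530 = \left(\left(\frac{1}{-180}\right)^{2} + \frac{40}{-180} + 40 i \sqrt{157} + \frac{i \sqrt{157}}{-180}\right) + 15530 = \left(\left(- \frac{1}{180}\right)^{2} + 40 \left(- \frac{1}{180}\right) + 40 i \sqrt{157} + i \left(- \frac{1}{180}\right) \sqrt{157}\right) + 15530 = \left(\frac{1}{32400} - \frac{2}{9} + 40 i \sqrt{157} - \frac{i \sqrt{157}}{180}\right) + 15530 = \left(- \frac{7199}{32400} + \frac{7199 i \sqrt{157}}{180}\right) + 15530 = \frac{503164801}{32400} + \frac{7199 i \sqrt{157}}{180}$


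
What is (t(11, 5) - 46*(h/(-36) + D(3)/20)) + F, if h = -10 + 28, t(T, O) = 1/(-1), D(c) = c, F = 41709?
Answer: 417241/10 ≈ 41724.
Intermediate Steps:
t(T, O) = -1
h = 18
(t(11, 5) - 46*(h/(-36) + D(3)/20)) + F = (-1 - 46*(18/(-36) + 3/20)) + 41709 = (-1 - 46*(18*(-1/36) + 3*(1/20))) + 41709 = (-1 - 46*(-1/2 + 3/20)) + 41709 = (-1 - 46*(-7/20)) + 41709 = (-1 + 161/10) + 41709 = 151/10 + 41709 = 417241/10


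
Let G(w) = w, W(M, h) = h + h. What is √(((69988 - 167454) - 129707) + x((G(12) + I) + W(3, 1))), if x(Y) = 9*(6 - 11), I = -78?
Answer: I*√227218 ≈ 476.67*I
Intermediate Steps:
W(M, h) = 2*h
x(Y) = -45 (x(Y) = 9*(-5) = -45)
√(((69988 - 167454) - 129707) + x((G(12) + I) + W(3, 1))) = √(((69988 - 167454) - 129707) - 45) = √((-97466 - 129707) - 45) = √(-227173 - 45) = √(-227218) = I*√227218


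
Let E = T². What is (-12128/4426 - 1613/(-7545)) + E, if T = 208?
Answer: 722340502129/16697085 ≈ 43262.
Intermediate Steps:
E = 43264 (E = 208² = 43264)
(-12128/4426 - 1613/(-7545)) + E = (-12128/4426 - 1613/(-7545)) + 43264 = (-12128*1/4426 - 1613*(-1/7545)) + 43264 = (-6064/2213 + 1613/7545) + 43264 = -42183311/16697085 + 43264 = 722340502129/16697085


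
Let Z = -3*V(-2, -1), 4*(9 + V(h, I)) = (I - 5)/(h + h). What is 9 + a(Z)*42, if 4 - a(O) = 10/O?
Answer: 11093/69 ≈ 160.77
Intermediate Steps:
V(h, I) = -9 + (-5 + I)/(8*h) (V(h, I) = -9 + ((I - 5)/(h + h))/4 = -9 + ((-5 + I)/((2*h)))/4 = -9 + ((-5 + I)*(1/(2*h)))/4 = -9 + ((-5 + I)/(2*h))/4 = -9 + (-5 + I)/(8*h))
Z = 207/8 (Z = -3*(-5 - 1 - 72*(-2))/(8*(-2)) = -3*(-1)*(-5 - 1 + 144)/(8*2) = -3*(-1)*138/(8*2) = -3*(-69/8) = 207/8 ≈ 25.875)
a(O) = 4 - 10/O
9 + a(Z)*42 = 9 + (4 - 10/207/8)*42 = 9 + (4 - 10*8/207)*42 = 9 + (4 - 80/207)*42 = 9 + (748/207)*42 = 9 + 10472/69 = 11093/69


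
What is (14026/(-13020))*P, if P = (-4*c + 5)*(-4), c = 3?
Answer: -14026/465 ≈ -30.163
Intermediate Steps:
P = 28 (P = (-4*3 + 5)*(-4) = (-12 + 5)*(-4) = -7*(-4) = 28)
(14026/(-13020))*P = (14026/(-13020))*28 = (14026*(-1/13020))*28 = -7013/6510*28 = -14026/465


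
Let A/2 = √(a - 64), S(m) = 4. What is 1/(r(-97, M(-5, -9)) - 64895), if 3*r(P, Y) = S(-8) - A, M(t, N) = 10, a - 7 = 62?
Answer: -584043/37900691741 + 6*√5/37900691741 ≈ -1.5409e-5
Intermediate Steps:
a = 69 (a = 7 + 62 = 69)
A = 2*√5 (A = 2*√(69 - 64) = 2*√5 ≈ 4.4721)
r(P, Y) = 4/3 - 2*√5/3 (r(P, Y) = (4 - 2*√5)/3 = 4/3 - 2*√5/3)
1/(r(-97, M(-5, -9)) - 64895) = 1/((4/3 - 2*√5/3) - 64895) = 1/(-194681/3 - 2*√5/3)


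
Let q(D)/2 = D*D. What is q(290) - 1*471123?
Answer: -302923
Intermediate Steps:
q(D) = 2*D² (q(D) = 2*(D*D) = 2*D²)
q(290) - 1*471123 = 2*290² - 1*471123 = 2*84100 - 471123 = 168200 - 471123 = -302923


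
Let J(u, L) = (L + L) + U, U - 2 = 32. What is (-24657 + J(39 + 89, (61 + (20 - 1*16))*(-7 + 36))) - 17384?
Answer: -38237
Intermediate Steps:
U = 34 (U = 2 + 32 = 34)
J(u, L) = 34 + 2*L (J(u, L) = (L + L) + 34 = 2*L + 34 = 34 + 2*L)
(-24657 + J(39 + 89, (61 + (20 - 1*16))*(-7 + 36))) - 17384 = (-24657 + (34 + 2*((61 + (20 - 1*16))*(-7 + 36)))) - 17384 = (-24657 + (34 + 2*((61 + (20 - 16))*29))) - 17384 = (-24657 + (34 + 2*((61 + 4)*29))) - 17384 = (-24657 + (34 + 2*(65*29))) - 17384 = (-24657 + (34 + 2*1885)) - 17384 = (-24657 + (34 + 3770)) - 17384 = (-24657 + 3804) - 17384 = -20853 - 17384 = -38237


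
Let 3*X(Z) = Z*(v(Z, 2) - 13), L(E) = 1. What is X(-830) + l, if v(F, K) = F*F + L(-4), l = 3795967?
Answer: -560389139/3 ≈ -1.8680e+8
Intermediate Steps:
v(F, K) = 1 + F² (v(F, K) = F*F + 1 = F² + 1 = 1 + F²)
X(Z) = Z*(-12 + Z²)/3 (X(Z) = (Z*((1 + Z²) - 13))/3 = (Z*(-12 + Z²))/3 = Z*(-12 + Z²)/3)
X(-830) + l = (⅓)*(-830)*(-12 + (-830)²) + 3795967 = (⅓)*(-830)*(-12 + 688900) + 3795967 = (⅓)*(-830)*688888 + 3795967 = -571777040/3 + 3795967 = -560389139/3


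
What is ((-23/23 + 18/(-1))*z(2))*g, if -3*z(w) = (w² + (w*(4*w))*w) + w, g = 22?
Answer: 15884/3 ≈ 5294.7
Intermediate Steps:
z(w) = -4*w³/3 - w/3 - w²/3 (z(w) = -((w² + (w*(4*w))*w) + w)/3 = -((w² + (4*w²)*w) + w)/3 = -((w² + 4*w³) + w)/3 = -(w + w² + 4*w³)/3 = -4*w³/3 - w/3 - w²/3)
((-23/23 + 18/(-1))*z(2))*g = ((-23/23 + 18/(-1))*(-⅓*2*(1 + 2 + 4*2²)))*22 = ((-23*1/23 + 18*(-1))*(-⅓*2*(1 + 2 + 4*4)))*22 = ((-1 - 18)*(-⅓*2*(1 + 2 + 16)))*22 = -(-19)*2*19/3*22 = -19*(-38/3)*22 = (722/3)*22 = 15884/3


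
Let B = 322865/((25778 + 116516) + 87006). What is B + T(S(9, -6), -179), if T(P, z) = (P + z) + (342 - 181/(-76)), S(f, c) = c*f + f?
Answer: 26530043/217835 ≈ 121.79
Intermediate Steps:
S(f, c) = f + c*f
T(P, z) = 26173/76 + P + z (T(P, z) = (P + z) + (342 - 181*(-1)/76) = (P + z) + (342 - 1*(-181/76)) = (P + z) + (342 + 181/76) = (P + z) + 26173/76 = 26173/76 + P + z)
B = 64573/45860 (B = 322865/(142294 + 87006) = 322865/229300 = 322865*(1/229300) = 64573/45860 ≈ 1.4080)
B + T(S(9, -6), -179) = 64573/45860 + (26173/76 + 9*(1 - 6) - 179) = 64573/45860 + (26173/76 + 9*(-5) - 179) = 64573/45860 + (26173/76 - 45 - 179) = 64573/45860 + 9149/76 = 26530043/217835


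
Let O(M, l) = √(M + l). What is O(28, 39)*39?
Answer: 39*√67 ≈ 319.23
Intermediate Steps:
O(28, 39)*39 = √(28 + 39)*39 = √67*39 = 39*√67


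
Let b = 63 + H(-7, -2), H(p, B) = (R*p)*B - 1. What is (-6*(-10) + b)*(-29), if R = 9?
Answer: -7192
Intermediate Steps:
H(p, B) = -1 + 9*B*p (H(p, B) = (9*p)*B - 1 = 9*B*p - 1 = -1 + 9*B*p)
b = 188 (b = 63 + (-1 + 9*(-2)*(-7)) = 63 + (-1 + 126) = 63 + 125 = 188)
(-6*(-10) + b)*(-29) = (-6*(-10) + 188)*(-29) = (60 + 188)*(-29) = 248*(-29) = -7192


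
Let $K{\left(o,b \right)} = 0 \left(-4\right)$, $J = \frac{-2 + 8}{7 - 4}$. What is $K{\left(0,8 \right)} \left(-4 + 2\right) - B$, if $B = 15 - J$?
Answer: $-13$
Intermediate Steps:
$J = 2$ ($J = \frac{6}{3} = 6 \cdot \frac{1}{3} = 2$)
$B = 13$ ($B = 15 - 2 = 13$)
$K{\left(o,b \right)} = 0$
$K{\left(0,8 \right)} \left(-4 + 2\right) - B = 0 \left(-4 + 2\right) - 13 = 0 \left(-2\right) - 13 = 0 - 13 = -13$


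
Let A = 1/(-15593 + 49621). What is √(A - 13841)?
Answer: 9*I*√49464691609/17014 ≈ 117.65*I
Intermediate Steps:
A = 1/34028 ≈ 2.9388e-5
√(A - 13841) = √(1/34028 - 13841) = √(-470981547/34028) = 9*I*√49464691609/17014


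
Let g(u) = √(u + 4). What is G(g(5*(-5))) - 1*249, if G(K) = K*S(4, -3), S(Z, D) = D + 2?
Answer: -249 - I*√21 ≈ -249.0 - 4.5826*I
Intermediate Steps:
S(Z, D) = 2 + D
g(u) = √(4 + u)
G(K) = -K (G(K) = K*(2 - 3) = K*(-1) = -K)
G(g(5*(-5))) - 1*249 = -√(4 + 5*(-5)) - 1*249 = -√(4 - 25) - 249 = -√(-21) - 249 = -I*√21 - 249 = -249 - I*√21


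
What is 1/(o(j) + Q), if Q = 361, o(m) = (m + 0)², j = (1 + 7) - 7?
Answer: 1/362 ≈ 0.0027624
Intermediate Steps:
j = 1 (j = 8 - 7 = 1)
o(m) = m²
1/(o(j) + Q) = 1/(1² + 361) = 1/(1 + 361) = 1/362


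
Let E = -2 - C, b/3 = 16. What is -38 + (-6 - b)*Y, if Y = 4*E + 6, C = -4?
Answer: -794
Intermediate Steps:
b = 48 (b = 3*16 = 48)
E = 2 (E = -2 - 1*(-4) = -2 + 4 = 2)
Y = 14 (Y = 4*2 + 6 = 8 + 6 = 14)
-38 + (-6 - b)*Y = -38 + (-6 - 1*48)*14 = -38 + (-6 - 48)*14 = -38 - 54*14 = -38 - 756 = -794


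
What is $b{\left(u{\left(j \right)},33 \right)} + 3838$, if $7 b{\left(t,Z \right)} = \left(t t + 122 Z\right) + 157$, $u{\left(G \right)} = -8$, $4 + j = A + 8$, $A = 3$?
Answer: $\frac{31113}{7} \approx 4444.7$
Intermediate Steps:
$j = 7$ ($j = -4 + \left(3 + 8\right) = -4 + 11 = 7$)
$b{\left(t,Z \right)} = \frac{157}{7} + \frac{t^{2}}{7} + \frac{122 Z}{7}$ ($b{\left(t,Z \right)} = \frac{\left(t t + 122 Z\right) + 157}{7} = \frac{\left(t^{2} + 122 Z\right) + 157}{7} = \frac{157 + t^{2} + 122 Z}{7} = \frac{157}{7} + \frac{t^{2}}{7} + \frac{122 Z}{7}$)
$b{\left(u{\left(j \right)},33 \right)} + 3838 = \left(\frac{157}{7} + \frac{\left(-8\right)^{2}}{7} + \frac{122}{7} \cdot 33\right) + 3838 = \left(\frac{157}{7} + \frac{1}{7} \cdot 64 + \frac{4026}{7}\right) + 3838 = \left(\frac{157}{7} + \frac{64}{7} + \frac{4026}{7}\right) + 3838 = \frac{4247}{7} + 3838 = \frac{31113}{7}$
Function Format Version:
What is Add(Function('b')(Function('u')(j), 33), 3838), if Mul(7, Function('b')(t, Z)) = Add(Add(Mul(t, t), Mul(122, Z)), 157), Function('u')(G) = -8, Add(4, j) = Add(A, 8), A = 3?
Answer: Rational(31113, 7) ≈ 4444.7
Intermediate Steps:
j = 7 (j = Add(-4, Add(3, 8)) = Add(-4, 11) = 7)
Function('b')(t, Z) = Add(Rational(157, 7), Mul(Rational(1, 7), Pow(t, 2)), Mul(Rational(122, 7), Z)) (Function('b')(t, Z) = Mul(Rational(1, 7), Add(Add(Mul(t, t), Mul(122, Z)), 157)) = Mul(Rational(1, 7), Add(Add(Pow(t, 2), Mul(122, Z)), 157)) = Mul(Rational(1, 7), Add(157, Pow(t, 2), Mul(122, Z))) = Add(Rational(157, 7), Mul(Rational(1, 7), Pow(t, 2)), Mul(Rational(122, 7), Z)))
Add(Function('b')(Function('u')(j), 33), 3838) = Add(Add(Rational(157, 7), Mul(Rational(1, 7), Pow(-8, 2)), Mul(Rational(122, 7), 33)), 3838) = Add(Add(Rational(157, 7), Mul(Rational(1, 7), 64), Rational(4026, 7)), 3838) = Add(Add(Rational(157, 7), Rational(64, 7), Rational(4026, 7)), 3838) = Add(Rational(4247, 7), 3838) = Rational(31113, 7)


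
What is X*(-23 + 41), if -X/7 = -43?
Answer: 5418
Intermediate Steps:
X = 301 (X = -7*(-43) = 301)
X*(-23 + 41) = 301*(-23 + 41) = 301*18 = 5418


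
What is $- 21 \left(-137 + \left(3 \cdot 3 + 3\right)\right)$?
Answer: $2625$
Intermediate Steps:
$- 21 \left(-137 + \left(3 \cdot 3 + 3\right)\right) = - 21 \left(-137 + \left(9 + 3\right)\right) = - 21 \left(-137 + 12\right) = \left(-21\right) \left(-125\right) = 2625$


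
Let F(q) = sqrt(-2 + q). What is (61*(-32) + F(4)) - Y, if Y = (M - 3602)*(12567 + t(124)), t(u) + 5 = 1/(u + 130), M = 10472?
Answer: -10960470719/127 + sqrt(2) ≈ -8.6303e+7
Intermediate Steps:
t(u) = -5 + 1/(130 + u) (t(u) = -5 + 1/(u + 130) = -5 + 1/(130 + u))
Y = 10960222815/127 (Y = (10472 - 3602)*(12567 + (-649 - 5*124)/(130 + 124)) = 6870*(12567 + (-649 - 620)/254) = 6870*(12567 + (1/254)*(-1269)) = 6870*(12567 - 1269/254) = 6870*(3190749/254) = 10960222815/127 ≈ 8.6301e+7)
(61*(-32) + F(4)) - Y = (61*(-32) + sqrt(-2 + 4)) - 1*10960222815/127 = (-1952 + sqrt(2)) - 10960222815/127 = -10960470719/127 + sqrt(2)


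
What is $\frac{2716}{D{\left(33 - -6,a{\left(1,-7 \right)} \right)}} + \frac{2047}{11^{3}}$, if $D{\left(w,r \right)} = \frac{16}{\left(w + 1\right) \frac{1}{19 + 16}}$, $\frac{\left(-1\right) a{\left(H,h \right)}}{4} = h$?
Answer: $\frac{260261}{1331} \approx 195.54$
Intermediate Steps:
$a{\left(H,h \right)} = - 4 h$
$D{\left(w,r \right)} = \frac{16}{\frac{1}{35} + \frac{w}{35}}$ ($D{\left(w,r \right)} = \frac{16}{\left(1 + w\right) \frac{1}{35}} = \frac{16}{\frac{1}{35} + \frac{w}{35}}$)
$\frac{2716}{D{\left(33 - -6,a{\left(1,-7 \right)} \right)}} + \frac{2047}{11^{3}} = \frac{2716}{560 \frac{1}{1 + \left(33 - -6\right)}} + \frac{2047}{11^{3}} = \frac{2716}{560 \frac{1}{1 + \left(33 + 6\right)}} + \frac{2047}{1331} = \frac{2716}{560 \frac{1}{1 + 39}} + 2047 \cdot \frac{1}{1331} = \frac{2716}{560 \cdot \frac{1}{40}} + \frac{2047}{1331} = \frac{2716}{14} + \frac{2047}{1331} = 2716 \cdot \frac{1}{14} + \frac{2047}{1331} = 194 + \frac{2047}{1331} = \frac{260261}{1331}$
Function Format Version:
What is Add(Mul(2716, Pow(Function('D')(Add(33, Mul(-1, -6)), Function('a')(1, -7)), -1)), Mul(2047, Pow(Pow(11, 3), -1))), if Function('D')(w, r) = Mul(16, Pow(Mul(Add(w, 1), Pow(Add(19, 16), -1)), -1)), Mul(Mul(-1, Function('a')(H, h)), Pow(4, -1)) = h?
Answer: Rational(260261, 1331) ≈ 195.54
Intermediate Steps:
Function('a')(H, h) = Mul(-4, h)
Function('D')(w, r) = Mul(16, Pow(Add(Rational(1, 35), Mul(Rational(1, 35), w)), -1)) (Function('D')(w, r) = Mul(16, Pow(Mul(Add(1, w), Pow(35, -1)), -1)) = Mul(16, Pow(Mul(Add(1, w), Rational(1, 35)), -1)) = Mul(16, Pow(Add(Rational(1, 35), Mul(Rational(1, 35), w)), -1)))
Add(Mul(2716, Pow(Function('D')(Add(33, Mul(-1, -6)), Function('a')(1, -7)), -1)), Mul(2047, Pow(Pow(11, 3), -1))) = Add(Mul(2716, Pow(Mul(560, Pow(Add(1, Add(33, Mul(-1, -6))), -1)), -1)), Mul(2047, Pow(Pow(11, 3), -1))) = Add(Mul(2716, Pow(Mul(560, Pow(Add(1, Add(33, 6)), -1)), -1)), Mul(2047, Pow(1331, -1))) = Add(Mul(2716, Pow(Mul(560, Pow(Add(1, 39), -1)), -1)), Mul(2047, Rational(1, 1331))) = Add(Mul(2716, Pow(Mul(560, Pow(40, -1)), -1)), Rational(2047, 1331)) = Add(Mul(2716, Pow(Mul(560, Rational(1, 40)), -1)), Rational(2047, 1331)) = Add(Mul(2716, Pow(14, -1)), Rational(2047, 1331)) = Add(Mul(2716, Rational(1, 14)), Rational(2047, 1331)) = Add(194, Rational(2047, 1331)) = Rational(260261, 1331)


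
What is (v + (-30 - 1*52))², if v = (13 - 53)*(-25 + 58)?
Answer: 1965604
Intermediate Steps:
v = -1320 (v = -40*33 = -1320)
(v + (-30 - 1*52))² = (-1320 + (-30 - 1*52))² = (-1320 + (-30 - 52))² = (-1320 - 82)² = (-1402)² = 1965604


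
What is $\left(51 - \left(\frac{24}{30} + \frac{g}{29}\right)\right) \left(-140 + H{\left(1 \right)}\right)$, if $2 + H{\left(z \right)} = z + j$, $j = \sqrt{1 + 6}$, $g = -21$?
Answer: $- \frac{1041144}{145} + \frac{7384 \sqrt{7}}{145} \approx -7045.6$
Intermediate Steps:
$j = \sqrt{7} \approx 2.6458$
$H{\left(z \right)} = -2 + z + \sqrt{7}$ ($H{\left(z \right)} = -2 + \left(z + \sqrt{7}\right) = -2 + z + \sqrt{7}$)
$\left(51 - \left(\frac{24}{30} + \frac{g}{29}\right)\right) \left(-140 + H{\left(1 \right)}\right) = \left(51 - \left(\frac{24}{30} - \frac{21}{29}\right)\right) \left(-140 + \left(-2 + 1 + \sqrt{7}\right)\right) = \left(51 - \left(24 \cdot \frac{1}{30} - \frac{21}{29}\right)\right) \left(-140 - \left(1 - \sqrt{7}\right)\right) = \left(51 - \left(\frac{4}{5} - \frac{21}{29}\right)\right) \left(-141 + \sqrt{7}\right) = \left(51 - \frac{11}{145}\right) \left(-141 + \sqrt{7}\right) = \frac{7384 \left(-141 + \sqrt{7}\right)}{145} = - \frac{1041144}{145} + \frac{7384 \sqrt{7}}{145}$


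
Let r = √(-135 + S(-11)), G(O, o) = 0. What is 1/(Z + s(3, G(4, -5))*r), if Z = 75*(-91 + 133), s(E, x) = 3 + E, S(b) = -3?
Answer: 175/551526 - I*√138/1654578 ≈ 0.0003173 - 7.0999e-6*I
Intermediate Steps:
r = I*√138 (r = √(-135 - 3) = √(-138) = I*√138 ≈ 11.747*I)
Z = 3150 (Z = 75*42 = 3150)
1/(Z + s(3, G(4, -5))*r) = 1/(3150 + (3 + 3)*(I*√138)) = 1/(3150 + 6*(I*√138)) = 1/(3150 + 6*I*√138)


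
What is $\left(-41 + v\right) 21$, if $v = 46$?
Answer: $105$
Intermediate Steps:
$\left(-41 + v\right) 21 = \left(-41 + 46\right) 21 = 5 \cdot 21 = 105$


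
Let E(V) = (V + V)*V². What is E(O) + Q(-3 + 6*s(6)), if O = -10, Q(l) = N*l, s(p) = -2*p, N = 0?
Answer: -2000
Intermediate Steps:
Q(l) = 0 (Q(l) = 0*l = 0)
E(V) = 2*V³ (E(V) = (2*V)*V² = 2*V³)
E(O) + Q(-3 + 6*s(6)) = 2*(-10)³ + 0 = 2*(-1000) + 0 = -2000 + 0 = -2000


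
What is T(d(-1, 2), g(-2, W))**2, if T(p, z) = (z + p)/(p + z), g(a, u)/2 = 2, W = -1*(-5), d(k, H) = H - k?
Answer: 1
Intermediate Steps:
W = 5
g(a, u) = 4 (g(a, u) = 2*2 = 4)
T(p, z) = 1 (T(p, z) = (p + z)/(p + z) = 1)
T(d(-1, 2), g(-2, W))**2 = 1**2 = 1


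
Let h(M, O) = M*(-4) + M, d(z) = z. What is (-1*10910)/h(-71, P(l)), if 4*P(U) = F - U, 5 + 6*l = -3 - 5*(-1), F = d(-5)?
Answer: -10910/213 ≈ -51.221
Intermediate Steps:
F = -5
l = -1/2 (l = -5/6 + (-3 - 5*(-1))/6 = -5/6 + (-3 + 5)/6 = -5/6 + (1/6)*2 = -5/6 + 1/3 = -1/2 ≈ -0.50000)
P(U) = -5/4 - U/4 (P(U) = (-5 - U)/4 = -5/4 - U/4)
h(M, O) = -3*M (h(M, O) = -4*M + M = -3*M)
(-1*10910)/h(-71, P(l)) = (-1*10910)/((-3*(-71))) = -10910/213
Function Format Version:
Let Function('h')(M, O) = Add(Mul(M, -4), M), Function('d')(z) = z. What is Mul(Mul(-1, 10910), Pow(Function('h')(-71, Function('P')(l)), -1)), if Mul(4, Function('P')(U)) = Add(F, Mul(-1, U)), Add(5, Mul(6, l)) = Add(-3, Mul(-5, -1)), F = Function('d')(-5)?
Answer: Rational(-10910, 213) ≈ -51.221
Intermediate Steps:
F = -5
l = Rational(-1, 2) (l = Add(Rational(-5, 6), Mul(Rational(1, 6), Add(-3, Mul(-5, -1)))) = Add(Rational(-5, 6), Mul(Rational(1, 6), Add(-3, 5))) = Add(Rational(-5, 6), Mul(Rational(1, 6), 2)) = Add(Rational(-5, 6), Rational(1, 3)) = Rational(-1, 2) ≈ -0.50000)
Function('P')(U) = Add(Rational(-5, 4), Mul(Rational(-1, 4), U)) (Function('P')(U) = Mul(Rational(1, 4), Add(-5, Mul(-1, U))) = Add(Rational(-5, 4), Mul(Rational(-1, 4), U)))
Function('h')(M, O) = Mul(-3, M) (Function('h')(M, O) = Add(Mul(-4, M), M) = Mul(-3, M))
Mul(Mul(-1, 10910), Pow(Function('h')(-71, Function('P')(l)), -1)) = Mul(Mul(-1, 10910), Pow(Mul(-3, -71), -1)) = Mul(-10910, Pow(213, -1)) = Mul(-10910, Rational(1, 213)) = Rational(-10910, 213)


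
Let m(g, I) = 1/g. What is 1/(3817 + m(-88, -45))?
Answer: 88/335895 ≈ 0.00026199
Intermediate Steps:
1/(3817 + m(-88, -45)) = 1/(3817 + 1/(-88)) = 1/(3817 - 1/88) = 1/(335895/88) = 88/335895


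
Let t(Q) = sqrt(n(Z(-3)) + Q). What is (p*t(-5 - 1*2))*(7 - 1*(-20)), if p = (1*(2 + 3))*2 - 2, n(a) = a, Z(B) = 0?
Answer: 216*I*sqrt(7) ≈ 571.48*I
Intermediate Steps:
p = 8 (p = (1*5)*2 - 2 = 5*2 - 2 = 10 - 2 = 8)
t(Q) = sqrt(Q) (t(Q) = sqrt(0 + Q) = sqrt(Q))
(p*t(-5 - 1*2))*(7 - 1*(-20)) = (8*sqrt(-5 - 1*2))*(7 - 1*(-20)) = (8*sqrt(-5 - 2))*(7 + 20) = (8*sqrt(-7))*27 = (8*(I*sqrt(7)))*27 = (8*I*sqrt(7))*27 = 216*I*sqrt(7)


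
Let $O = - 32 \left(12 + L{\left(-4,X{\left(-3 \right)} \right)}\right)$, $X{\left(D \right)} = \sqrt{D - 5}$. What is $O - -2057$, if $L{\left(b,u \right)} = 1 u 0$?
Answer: $1673$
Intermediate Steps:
$X{\left(D \right)} = \sqrt{-5 + D}$
$L{\left(b,u \right)} = 0$ ($L{\left(b,u \right)} = u 0 = 0$)
$O = -384$ ($O = - 32 \left(12 + 0\right) = \left(-32\right) 12 = -384$)
$O - -2057 = -384 - -2057 = -384 + 2057 = 1673$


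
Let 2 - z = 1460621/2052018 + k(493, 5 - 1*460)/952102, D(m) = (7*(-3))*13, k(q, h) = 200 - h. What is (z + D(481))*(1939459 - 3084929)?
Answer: 152019033300210140840/488432610459 ≈ 3.1124e+8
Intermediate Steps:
D(m) = -273 (D(m) = -21*13 = -273)
z = 628864159135/488432610459 (z = 2 - (1460621/2052018 + (200 - (5 - 1*460))/952102) = 2 - (1460621*(1/2052018) + (200 - (5 - 460))*(1/952102)) = 2 - (1460621/2052018 + (200 - 1*(-455))*(1/952102)) = 2 - (1460621/2052018 + (200 + 455)*(1/952102)) = 2 - (1460621/2052018 + 655*(1/952102)) = 2 - (1460621/2052018 + 655/952102) = 2 - 1*348001061783/488432610459 = 2 - 348001061783/488432610459 = 628864159135/488432610459 ≈ 1.2875)
(z + D(481))*(1939459 - 3084929) = (628864159135/488432610459 - 273)*(1939459 - 3084929) = -132713238496172/488432610459*(-1145470) = 152019033300210140840/488432610459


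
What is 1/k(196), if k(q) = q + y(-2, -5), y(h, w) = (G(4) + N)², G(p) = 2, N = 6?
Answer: 1/260 ≈ 0.0038462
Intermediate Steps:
y(h, w) = 64 (y(h, w) = (2 + 6)² = 8² = 64)
k(q) = 64 + q (k(q) = q + 64 = 64 + q)
1/k(196) = 1/(64 + 196) = 1/260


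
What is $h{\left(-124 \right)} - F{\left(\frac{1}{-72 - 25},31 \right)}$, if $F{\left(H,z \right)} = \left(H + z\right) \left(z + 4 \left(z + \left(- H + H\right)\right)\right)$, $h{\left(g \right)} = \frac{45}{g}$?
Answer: $- \frac{57779685}{12028} \approx -4803.8$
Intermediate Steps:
$F{\left(H,z \right)} = 5 z \left(H + z\right)$ ($F{\left(H,z \right)} = \left(H + z\right) \left(z + 4 \left(z + 0\right)\right) = \left(H + z\right) \left(z + 4 z\right) = \left(H + z\right) 5 z = 5 z \left(H + z\right)$)
$h{\left(-124 \right)} - F{\left(\frac{1}{-72 - 25},31 \right)} = \frac{45}{-124} - 5 \cdot 31 \left(\frac{1}{-72 - 25} + 31\right) = 45 \left(- \frac{1}{124}\right) - 5 \cdot 31 \left(\frac{1}{-97} + 31\right) = - \frac{45}{124} - 5 \cdot 31 \left(- \frac{1}{97} + 31\right) = - \frac{45}{124} - 5 \cdot 31 \cdot \frac{3006}{97} = - \frac{45}{124} - \frac{465930}{97} = - \frac{57779685}{12028}$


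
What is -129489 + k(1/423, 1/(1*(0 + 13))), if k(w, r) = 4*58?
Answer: -129257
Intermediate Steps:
k(w, r) = 232
-129489 + k(1/423, 1/(1*(0 + 13))) = -129489 + 232 = -129257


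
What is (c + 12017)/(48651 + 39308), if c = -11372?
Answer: 645/87959 ≈ 0.0073330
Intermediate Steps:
(c + 12017)/(48651 + 39308) = (-11372 + 12017)/(48651 + 39308) = 645/87959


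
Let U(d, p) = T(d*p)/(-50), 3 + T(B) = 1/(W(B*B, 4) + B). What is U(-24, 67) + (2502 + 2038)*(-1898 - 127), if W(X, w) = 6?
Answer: -736399345193/80100 ≈ -9.1935e+6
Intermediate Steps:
T(B) = -3 + 1/(6 + B)
U(d, p) = -(-17 - 3*d*p)/(50*(6 + d*p)) (U(d, p) = ((-17 - 3*d*p)/(6 + d*p))/(-50) = ((-17 - 3*d*p)/(6 + d*p))*(-1/50) = -(-17 - 3*d*p)/(50*(6 + d*p)))
U(-24, 67) + (2502 + 2038)*(-1898 - 127) = (17 + 3*(-24)*67)/(50*(6 - 24*67)) + (2502 + 2038)*(-1898 - 127) = (17 - 4824)/(50*(6 - 1608)) + 4540*(-2025) = (1/50)*(-4807)/(-1602) - 9193500 = (1/50)*(-1/1602)*(-4807) - 9193500 = 4807/80100 - 9193500 = -736399345193/80100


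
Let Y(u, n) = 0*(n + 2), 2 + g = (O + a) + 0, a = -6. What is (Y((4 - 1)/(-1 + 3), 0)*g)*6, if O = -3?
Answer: 0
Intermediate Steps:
g = -11 (g = -2 + ((-3 - 6) + 0) = -2 + (-9 + 0) = -2 - 9 = -11)
Y(u, n) = 0 (Y(u, n) = 0*(2 + n) = 0)
(Y((4 - 1)/(-1 + 3), 0)*g)*6 = (0*(-11))*6 = 0*6 = 0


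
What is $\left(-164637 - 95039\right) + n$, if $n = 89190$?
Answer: $-170486$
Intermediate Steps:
$\left(-164637 - 95039\right) + n = \left(-164637 - 95039\right) + 89190 = -259676 + 89190 = -170486$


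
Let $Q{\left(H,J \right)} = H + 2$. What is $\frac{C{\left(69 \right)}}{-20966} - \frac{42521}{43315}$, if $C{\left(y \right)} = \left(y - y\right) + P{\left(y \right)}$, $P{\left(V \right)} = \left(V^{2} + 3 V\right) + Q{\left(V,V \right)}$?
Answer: $- \frac{1109759571}{908142290} \approx -1.222$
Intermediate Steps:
$Q{\left(H,J \right)} = 2 + H$
$P{\left(V \right)} = 2 + V^{2} + 4 V$ ($P{\left(V \right)} = \left(V^{2} + 3 V\right) + \left(2 + V\right) = 2 + V^{2} + 4 V$)
$C{\left(y \right)} = 2 + y^{2} + 4 y$ ($C{\left(y \right)} = \left(y - y\right) + \left(2 + y^{2} + 4 y\right) = 0 + \left(2 + y^{2} + 4 y\right) = 2 + y^{2} + 4 y$)
$\frac{C{\left(69 \right)}}{-20966} - \frac{42521}{43315} = \frac{2 + 69^{2} + 4 \cdot 69}{-20966} - \frac{42521}{43315} = \left(2 + 4761 + 276\right) \left(- \frac{1}{20966}\right) - \frac{42521}{43315} = 5039 \left(- \frac{1}{20966}\right) - \frac{42521}{43315} = - \frac{5039}{20966} - \frac{42521}{43315} = - \frac{1109759571}{908142290}$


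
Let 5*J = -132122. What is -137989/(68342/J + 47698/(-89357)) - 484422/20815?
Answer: 16945953410982595109/383372081527595 ≈ 44202.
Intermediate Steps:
J = -132122/5 (J = (⅕)*(-132122) = -132122/5 ≈ -26424.)
-137989/(68342/J + 47698/(-89357)) - 484422/20815 = -137989/(68342/(-132122/5) + 47698/(-89357)) - 484422/20815 = -137989/(68342*(-5/132122) + 47698*(-1/89357)) - 484422*1/20815 = -137989/(-170855/66061 - 47698/89357) - 484422/20815 = -137989/(-18418067813/5903012777) - 484422/20815 = -137989*(-5903012777/18418067813) - 484422/20815 = 814550830085453/18418067813 - 484422/20815 = 16945953410982595109/383372081527595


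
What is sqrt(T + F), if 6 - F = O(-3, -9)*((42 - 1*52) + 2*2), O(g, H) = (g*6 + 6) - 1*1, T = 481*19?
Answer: sqrt(9067) ≈ 95.221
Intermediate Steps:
T = 9139
O(g, H) = 5 + 6*g (O(g, H) = (6*g + 6) - 1 = (6 + 6*g) - 1 = 5 + 6*g)
F = -72 (F = 6 - (5 + 6*(-3))*((42 - 1*52) + 2*2) = 6 - (5 - 18)*((42 - 52) + 4) = 6 - (-13)*(-10 + 4) = 6 - (-13)*(-6) = 6 - 1*78 = 6 - 78 = -72)
sqrt(T + F) = sqrt(9139 - 72) = sqrt(9067)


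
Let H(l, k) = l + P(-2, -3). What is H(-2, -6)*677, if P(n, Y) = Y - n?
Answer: -2031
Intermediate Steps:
H(l, k) = -1 + l (H(l, k) = l + (-3 - 1*(-2)) = l + (-3 + 2) = l - 1 = -1 + l)
H(-2, -6)*677 = (-1 - 2)*677 = -3*677 = -2031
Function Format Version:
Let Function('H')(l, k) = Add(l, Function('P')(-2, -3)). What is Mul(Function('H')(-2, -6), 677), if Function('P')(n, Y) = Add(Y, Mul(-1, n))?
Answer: -2031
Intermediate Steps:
Function('H')(l, k) = Add(-1, l) (Function('H')(l, k) = Add(l, Add(-3, Mul(-1, -2))) = Add(l, Add(-3, 2)) = Add(l, -1) = Add(-1, l))
Mul(Function('H')(-2, -6), 677) = Mul(Add(-1, -2), 677) = Mul(-3, 677) = -2031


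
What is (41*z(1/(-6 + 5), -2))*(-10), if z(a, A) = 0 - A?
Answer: -820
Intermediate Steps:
z(a, A) = -A
(41*z(1/(-6 + 5), -2))*(-10) = (41*(-1*(-2)))*(-10) = (41*2)*(-10) = 82*(-10) = -820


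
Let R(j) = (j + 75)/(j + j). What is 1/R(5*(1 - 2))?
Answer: -1/7 ≈ -0.14286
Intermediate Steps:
R(j) = (75 + j)/(2*j) (R(j) = (75 + j)/((2*j)) = (75 + j)*(1/(2*j)) = (75 + j)/(2*j))
1/R(5*(1 - 2)) = 1/((75 + 5*(1 - 2))/(2*((5*(1 - 2))))) = 1/((75 + 5*(-1))/(2*((5*(-1))))) = 1/((1/2)*(75 - 5)/(-5)) = 1/((1/2)*(-1/5)*70) = 1/(-7) = -1/7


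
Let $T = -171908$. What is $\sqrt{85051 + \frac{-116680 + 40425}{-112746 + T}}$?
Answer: $\frac{3 \sqrt{765725067226254}}{284654} \approx 291.64$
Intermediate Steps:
$\sqrt{85051 + \frac{-116680 + 40425}{-112746 + T}} = \sqrt{85051 + \frac{-116680 + 40425}{-112746 - 171908}} = \sqrt{85051 - \frac{76255}{-284654}} = \sqrt{85051 - - \frac{76255}{284654}} = \sqrt{85051 + \frac{76255}{284654}} = \sqrt{\frac{24210183609}{284654}} = \frac{3 \sqrt{765725067226254}}{284654}$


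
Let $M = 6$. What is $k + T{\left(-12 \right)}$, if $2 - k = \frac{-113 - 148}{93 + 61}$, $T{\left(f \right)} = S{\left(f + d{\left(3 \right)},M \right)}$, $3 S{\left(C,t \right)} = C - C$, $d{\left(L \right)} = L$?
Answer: $\frac{569}{154} \approx 3.6948$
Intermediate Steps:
$S{\left(C,t \right)} = 0$ ($S{\left(C,t \right)} = \frac{C - C}{3} = \frac{1}{3} \cdot 0 = 0$)
$T{\left(f \right)} = 0$
$k = \frac{569}{154}$ ($k = 2 - \frac{-113 - 148}{93 + 61} = 2 - - \frac{261}{154} = 2 + \frac{261}{154} = \frac{569}{154} \approx 3.6948$)
$k + T{\left(-12 \right)} = \frac{569}{154} + 0 = \frac{569}{154}$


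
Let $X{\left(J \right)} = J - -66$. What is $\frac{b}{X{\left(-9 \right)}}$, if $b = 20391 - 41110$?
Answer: $- \frac{20719}{57} \approx -363.49$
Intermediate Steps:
$X{\left(J \right)} = 66 + J$ ($X{\left(J \right)} = J + 66 = 66 + J$)
$b = -20719$
$\frac{b}{X{\left(-9 \right)}} = - \frac{20719}{66 - 9} = - \frac{20719}{57}$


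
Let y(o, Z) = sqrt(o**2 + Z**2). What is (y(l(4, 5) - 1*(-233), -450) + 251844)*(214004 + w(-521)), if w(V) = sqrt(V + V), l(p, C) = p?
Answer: 3*(83948 + sqrt(28741))*(214004 + I*sqrt(1042)) ≈ 5.4004e+10 + 8.146e+6*I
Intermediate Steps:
w(V) = sqrt(2)*sqrt(V) (w(V) = sqrt(2*V) = sqrt(2)*sqrt(V))
y(o, Z) = sqrt(Z**2 + o**2)
(y(l(4, 5) - 1*(-233), -450) + 251844)*(214004 + w(-521)) = (sqrt((-450)**2 + (4 - 1*(-233))**2) + 251844)*(214004 + sqrt(2)*sqrt(-521)) = (sqrt(202500 + (4 + 233)**2) + 251844)*(214004 + sqrt(2)*(I*sqrt(521))) = (sqrt(202500 + 237**2) + 251844)*(214004 + I*sqrt(1042)) = (sqrt(202500 + 56169) + 251844)*(214004 + I*sqrt(1042)) = (sqrt(258669) + 251844)*(214004 + I*sqrt(1042)) = (3*sqrt(28741) + 251844)*(214004 + I*sqrt(1042)) = (251844 + 3*sqrt(28741))*(214004 + I*sqrt(1042)) = (214004 + I*sqrt(1042))*(251844 + 3*sqrt(28741))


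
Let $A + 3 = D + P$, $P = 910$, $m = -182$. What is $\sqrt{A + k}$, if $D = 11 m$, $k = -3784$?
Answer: $i \sqrt{4879} \approx 69.85 i$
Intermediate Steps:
$D = -2002$ ($D = 11 \left(-182\right) = -2002$)
$A = -1095$ ($A = -3 + \left(-2002 + 910\right) = -3 - 1092 = -1095$)
$\sqrt{A + k} = \sqrt{-1095 - 3784} = \sqrt{-4879} = i \sqrt{4879}$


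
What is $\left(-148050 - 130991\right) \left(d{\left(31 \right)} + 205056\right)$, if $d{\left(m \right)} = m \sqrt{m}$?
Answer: $-57219031296 - 8650271 \sqrt{31} \approx -5.7267 \cdot 10^{10}$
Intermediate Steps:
$d{\left(m \right)} = m^{\frac{3}{2}}$
$\left(-148050 - 130991\right) \left(d{\left(31 \right)} + 205056\right) = \left(-148050 - 130991\right) \left(31^{\frac{3}{2}} + 205056\right) = - 279041 \left(31 \sqrt{31} + 205056\right) = - 279041 \left(205056 + 31 \sqrt{31}\right) = -57219031296 - 8650271 \sqrt{31}$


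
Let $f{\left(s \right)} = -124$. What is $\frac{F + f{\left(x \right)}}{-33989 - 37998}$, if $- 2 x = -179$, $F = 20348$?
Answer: $- \frac{20224}{71987} \approx -0.28094$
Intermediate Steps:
$x = \frac{179}{2}$ ($x = \left(- \frac{1}{2}\right) \left(-179\right) = \frac{179}{2} \approx 89.5$)
$\frac{F + f{\left(x \right)}}{-33989 - 37998} = \frac{20348 - 124}{-33989 - 37998} = \frac{20224}{-71987} = 20224 \left(- \frac{1}{71987}\right) = - \frac{20224}{71987}$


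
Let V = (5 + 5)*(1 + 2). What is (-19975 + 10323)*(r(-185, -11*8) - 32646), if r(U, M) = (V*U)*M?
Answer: -4398937608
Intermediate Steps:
V = 30 (V = 10*3 = 30)
r(U, M) = 30*M*U (r(U, M) = (30*U)*M = 30*M*U)
(-19975 + 10323)*(r(-185, -11*8) - 32646) = (-19975 + 10323)*(30*(-11*8)*(-185) - 32646) = -9652*(30*(-88)*(-185) - 32646) = -9652*(488400 - 32646) = -9652*455754 = -4398937608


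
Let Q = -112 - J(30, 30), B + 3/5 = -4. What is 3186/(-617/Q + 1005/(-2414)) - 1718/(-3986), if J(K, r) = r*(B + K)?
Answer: 3349336584235/304464631 ≈ 11001.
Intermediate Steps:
B = -23/5 (B = -⅗ - 4 = -23/5 ≈ -4.6000)
J(K, r) = r*(-23/5 + K)
Q = -874 (Q = -112 - 30*(-23 + 5*30)/5 = -112 - 30*(-23 + 150)/5 = -112 - 30*127/5 = -112 - 1*762 = -112 - 762 = -874)
3186/(-617/Q + 1005/(-2414)) - 1718/(-3986) = 3186/(-617/(-874) + 1005/(-2414)) - 1718/(-3986) = 3186/(-617*(-1/874) + 1005*(-1/2414)) - 1718*(-1/3986) = 3186/(617/874 - 1005/2414) + 859/1993 = 3186/(152767/527459) + 859/1993 = 3186*(527459/152767) + 859/1993 = 1680484374/152767 + 859/1993 = 3349336584235/304464631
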